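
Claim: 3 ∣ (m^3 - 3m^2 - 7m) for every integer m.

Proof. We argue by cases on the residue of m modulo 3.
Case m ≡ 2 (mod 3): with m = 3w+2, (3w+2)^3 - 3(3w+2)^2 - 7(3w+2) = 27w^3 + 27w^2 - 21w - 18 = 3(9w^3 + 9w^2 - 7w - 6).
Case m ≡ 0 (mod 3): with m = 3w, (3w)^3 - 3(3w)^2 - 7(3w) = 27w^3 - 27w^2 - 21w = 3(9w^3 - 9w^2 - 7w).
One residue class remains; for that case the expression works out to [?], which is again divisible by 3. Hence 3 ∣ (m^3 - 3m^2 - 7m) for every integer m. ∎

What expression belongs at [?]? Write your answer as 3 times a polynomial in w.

Only m ≡ 1 (mod 3) is unaccounted for. Put m = 3w+1:
(3w+1)^3 - 3(3w+1)^2 - 7(3w+1) expands to 27w^3 - 30w - 9,
and factoring out 3 leaves 3(9w^3 - 10w - 3).

3(9w^3 - 10w - 3)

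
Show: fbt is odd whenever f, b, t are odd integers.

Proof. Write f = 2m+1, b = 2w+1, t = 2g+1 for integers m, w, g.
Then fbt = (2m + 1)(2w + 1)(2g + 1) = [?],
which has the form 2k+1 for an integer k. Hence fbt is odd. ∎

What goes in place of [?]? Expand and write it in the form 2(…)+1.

Expanding: (2m + 1)(2w + 1)(2g + 1) = 8gmw + 4gm + 4gw + 2g + 4mw + 2m + 2w + 1.
Every term except the constant is even, so this is 2(4gmw + 2gm + 2gw + g + 2mw + m + w) + 1,
and 4gmw + 2gm + 2gw + g + 2mw + m + w ∈ ℤ gives the required form.

2(4gmw + 2gm + 2gw + g + 2mw + m + w) + 1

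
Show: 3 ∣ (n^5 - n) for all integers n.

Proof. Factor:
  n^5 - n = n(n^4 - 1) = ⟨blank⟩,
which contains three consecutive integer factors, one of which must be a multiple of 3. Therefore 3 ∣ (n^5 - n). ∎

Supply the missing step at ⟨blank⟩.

(n - 1)n(n + 1)(n^2 + 1)

n^4 - 1 = (n^2 - 1)(n^2 + 1), and n^2 - 1 = (n-1)(n+1).
So n(n^4 - 1) = (n - 1)n(n + 1)(n^2 + 1).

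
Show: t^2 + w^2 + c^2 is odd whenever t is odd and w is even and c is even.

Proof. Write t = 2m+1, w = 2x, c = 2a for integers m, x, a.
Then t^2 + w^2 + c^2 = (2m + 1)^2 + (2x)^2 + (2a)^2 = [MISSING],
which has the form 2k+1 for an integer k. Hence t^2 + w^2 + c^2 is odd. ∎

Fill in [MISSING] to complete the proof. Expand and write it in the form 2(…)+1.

(2m + 1)^2 + (2x)^2 + (2a)^2 = 4a^2 + 4m^2 + 4m + 4x^2 + 1
= 2(2a^2 + 2m^2 + 2m + 2x^2) + 1.
Since 2a^2 + 2m^2 + 2m + 2x^2 is an integer, the sum of squares is of the form 2k+1 for an integer k.

2(2a^2 + 2m^2 + 2m + 2x^2) + 1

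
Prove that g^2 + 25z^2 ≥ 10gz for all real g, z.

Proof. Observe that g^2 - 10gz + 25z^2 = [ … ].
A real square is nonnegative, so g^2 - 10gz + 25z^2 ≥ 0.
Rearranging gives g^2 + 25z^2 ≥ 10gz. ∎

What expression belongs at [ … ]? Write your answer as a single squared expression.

g^2 - 10gz + 25z^2 is a perfect-square trinomial: the outer terms are (g)^2 and (5z)^2, and the cross term is -2·g·5z.
So g^2 - 10gz + 25z^2 = (g - 5z)^2 ≥ 0.

(g - 5z)^2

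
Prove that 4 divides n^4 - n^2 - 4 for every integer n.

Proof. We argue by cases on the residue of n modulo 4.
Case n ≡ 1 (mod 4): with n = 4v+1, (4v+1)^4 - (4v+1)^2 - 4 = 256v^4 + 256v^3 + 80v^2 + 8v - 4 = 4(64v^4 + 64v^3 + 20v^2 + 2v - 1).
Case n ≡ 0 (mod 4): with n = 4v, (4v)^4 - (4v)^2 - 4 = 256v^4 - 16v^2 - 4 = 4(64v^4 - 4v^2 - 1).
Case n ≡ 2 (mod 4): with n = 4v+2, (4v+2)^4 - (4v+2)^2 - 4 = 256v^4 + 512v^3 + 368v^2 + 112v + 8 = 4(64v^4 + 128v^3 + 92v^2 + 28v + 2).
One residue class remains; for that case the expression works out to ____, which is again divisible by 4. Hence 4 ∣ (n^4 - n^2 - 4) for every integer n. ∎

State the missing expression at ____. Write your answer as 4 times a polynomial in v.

4(64v^4 + 192v^3 + 212v^2 + 102v + 17)

The residues treated are {1, 0, 2}, so the missing case is n ≡ 3 (mod 4); write n = 4v+3.
Then (4v+3)^4 - (4v+3)^2 - 4 = 256v^4 + 768v^3 + 848v^2 + 408v + 68 = 4(64v^4 + 192v^3 + 212v^2 + 102v + 17).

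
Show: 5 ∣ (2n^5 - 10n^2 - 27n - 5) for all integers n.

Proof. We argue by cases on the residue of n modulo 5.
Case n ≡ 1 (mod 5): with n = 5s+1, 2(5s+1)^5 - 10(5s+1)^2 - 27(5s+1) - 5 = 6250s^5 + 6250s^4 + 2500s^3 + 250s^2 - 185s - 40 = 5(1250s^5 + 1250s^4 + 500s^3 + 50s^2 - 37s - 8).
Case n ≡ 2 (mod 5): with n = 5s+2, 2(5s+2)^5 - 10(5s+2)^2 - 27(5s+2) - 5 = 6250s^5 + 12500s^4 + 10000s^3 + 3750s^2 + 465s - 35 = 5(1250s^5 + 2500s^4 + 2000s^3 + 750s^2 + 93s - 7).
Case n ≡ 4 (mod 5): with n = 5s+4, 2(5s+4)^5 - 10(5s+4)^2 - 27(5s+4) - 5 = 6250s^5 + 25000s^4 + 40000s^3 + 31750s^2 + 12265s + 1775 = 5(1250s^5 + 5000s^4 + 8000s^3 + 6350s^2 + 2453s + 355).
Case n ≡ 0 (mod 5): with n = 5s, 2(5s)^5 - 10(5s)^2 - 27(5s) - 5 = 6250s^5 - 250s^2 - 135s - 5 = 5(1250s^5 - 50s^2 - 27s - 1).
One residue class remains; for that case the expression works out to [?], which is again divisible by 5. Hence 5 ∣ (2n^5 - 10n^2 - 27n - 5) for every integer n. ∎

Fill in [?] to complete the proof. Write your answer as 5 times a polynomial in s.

5(1250s^5 + 3750s^4 + 4500s^3 + 2650s^2 + 723s + 62)

The residues treated are {1, 2, 4, 0}, so the missing case is n ≡ 3 (mod 5); write n = 5s+3.
Then 2(5s+3)^5 - 10(5s+3)^2 - 27(5s+3) - 5 = 6250s^5 + 18750s^4 + 22500s^3 + 13250s^2 + 3615s + 310 = 5(1250s^5 + 3750s^4 + 4500s^3 + 2650s^2 + 723s + 62).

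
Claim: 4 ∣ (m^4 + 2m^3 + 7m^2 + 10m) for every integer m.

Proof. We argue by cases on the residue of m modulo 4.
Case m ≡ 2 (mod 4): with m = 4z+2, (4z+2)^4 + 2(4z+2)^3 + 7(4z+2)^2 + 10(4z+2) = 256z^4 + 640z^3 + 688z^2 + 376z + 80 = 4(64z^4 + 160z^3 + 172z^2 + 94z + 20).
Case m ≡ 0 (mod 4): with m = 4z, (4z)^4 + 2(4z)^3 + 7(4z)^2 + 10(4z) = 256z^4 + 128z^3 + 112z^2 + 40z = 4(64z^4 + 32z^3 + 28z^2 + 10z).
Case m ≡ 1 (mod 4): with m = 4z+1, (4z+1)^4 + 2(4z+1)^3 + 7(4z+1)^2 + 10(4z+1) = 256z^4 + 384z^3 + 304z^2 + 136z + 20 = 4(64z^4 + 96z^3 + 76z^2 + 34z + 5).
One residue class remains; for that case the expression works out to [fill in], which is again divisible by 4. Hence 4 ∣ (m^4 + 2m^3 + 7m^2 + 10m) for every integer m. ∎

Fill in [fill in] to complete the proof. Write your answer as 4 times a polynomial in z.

The residues treated are {2, 0, 1}, so the missing case is m ≡ 3 (mod 4); write m = 4z+3.
Then (4z+3)^4 + 2(4z+3)^3 + 7(4z+3)^2 + 10(4z+3) = 256z^4 + 896z^3 + 1264z^2 + 856z + 228 = 4(64z^4 + 224z^3 + 316z^2 + 214z + 57).

4(64z^4 + 224z^3 + 316z^2 + 214z + 57)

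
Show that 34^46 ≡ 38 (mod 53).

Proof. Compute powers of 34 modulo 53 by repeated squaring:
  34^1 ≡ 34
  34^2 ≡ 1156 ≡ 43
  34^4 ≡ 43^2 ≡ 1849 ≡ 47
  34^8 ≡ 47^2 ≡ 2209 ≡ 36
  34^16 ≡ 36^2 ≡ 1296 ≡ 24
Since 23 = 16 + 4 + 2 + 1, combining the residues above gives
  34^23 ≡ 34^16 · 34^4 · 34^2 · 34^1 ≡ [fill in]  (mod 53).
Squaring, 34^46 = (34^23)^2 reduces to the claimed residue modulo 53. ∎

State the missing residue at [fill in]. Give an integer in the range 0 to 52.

41

34^16 · 34^4 · 34^2 · 34^1 ≡ 24 · 47 · 43 · 34 = 1649136.
1649136 mod 53 = 41, so 34^23 ≡ 41 (mod 53).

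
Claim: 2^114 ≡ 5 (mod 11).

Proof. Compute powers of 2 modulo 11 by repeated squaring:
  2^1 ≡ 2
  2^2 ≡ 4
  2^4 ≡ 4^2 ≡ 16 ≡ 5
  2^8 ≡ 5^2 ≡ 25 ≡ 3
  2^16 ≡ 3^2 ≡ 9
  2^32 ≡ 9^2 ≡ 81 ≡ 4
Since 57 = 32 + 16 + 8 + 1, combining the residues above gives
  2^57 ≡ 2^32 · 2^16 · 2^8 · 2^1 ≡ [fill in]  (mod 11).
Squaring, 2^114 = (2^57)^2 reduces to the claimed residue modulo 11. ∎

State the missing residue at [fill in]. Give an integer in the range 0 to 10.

7

Multiply the listed residues: 4 · 9 · 3 · 2 = 36 → 108 → 216.
Reducing modulo 11: 216 = 19·11 + 7, so 2^57 ≡ 7.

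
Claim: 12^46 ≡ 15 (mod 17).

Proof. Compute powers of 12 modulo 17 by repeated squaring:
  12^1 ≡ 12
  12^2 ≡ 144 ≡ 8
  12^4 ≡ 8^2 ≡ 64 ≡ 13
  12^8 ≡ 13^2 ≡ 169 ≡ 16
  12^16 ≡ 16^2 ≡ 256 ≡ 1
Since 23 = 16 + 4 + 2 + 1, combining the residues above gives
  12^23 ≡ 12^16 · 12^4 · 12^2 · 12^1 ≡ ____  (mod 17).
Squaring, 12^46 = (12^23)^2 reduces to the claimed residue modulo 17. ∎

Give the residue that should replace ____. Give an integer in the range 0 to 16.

7

12^16 · 12^4 · 12^2 · 12^1 ≡ 1 · 13 · 8 · 12 = 1248.
1248 mod 17 = 7, so 12^23 ≡ 7 (mod 17).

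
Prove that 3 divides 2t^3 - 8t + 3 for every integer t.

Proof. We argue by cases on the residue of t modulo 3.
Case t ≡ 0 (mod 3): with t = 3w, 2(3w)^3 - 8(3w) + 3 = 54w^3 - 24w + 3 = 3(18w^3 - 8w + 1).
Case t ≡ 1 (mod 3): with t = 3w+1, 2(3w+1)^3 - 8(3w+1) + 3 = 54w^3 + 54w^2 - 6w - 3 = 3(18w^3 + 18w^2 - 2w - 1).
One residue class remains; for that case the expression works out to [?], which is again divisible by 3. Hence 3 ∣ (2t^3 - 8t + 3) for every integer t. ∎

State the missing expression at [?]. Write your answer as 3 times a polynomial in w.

Only t ≡ 2 (mod 3) is unaccounted for. Put t = 3w+2:
2(3w+2)^3 - 8(3w+2) + 3 expands to 54w^3 + 108w^2 + 48w + 3,
and factoring out 3 leaves 3(18w^3 + 36w^2 + 16w + 1).

3(18w^3 + 36w^2 + 16w + 1)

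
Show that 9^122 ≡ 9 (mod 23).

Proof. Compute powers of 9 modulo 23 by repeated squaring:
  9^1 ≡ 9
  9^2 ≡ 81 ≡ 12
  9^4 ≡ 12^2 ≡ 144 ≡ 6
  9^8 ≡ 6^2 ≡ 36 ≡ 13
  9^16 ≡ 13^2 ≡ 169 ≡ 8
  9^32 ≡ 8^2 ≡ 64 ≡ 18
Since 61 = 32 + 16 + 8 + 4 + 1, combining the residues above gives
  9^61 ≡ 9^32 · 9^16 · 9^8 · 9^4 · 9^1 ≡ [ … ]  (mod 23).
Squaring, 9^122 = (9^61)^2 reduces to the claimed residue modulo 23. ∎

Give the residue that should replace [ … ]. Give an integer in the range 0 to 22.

Multiply the listed residues: 18 · 8 · 13 · 6 · 9 = 144 → 1872 → 11232 → 101088.
Reducing modulo 23: 101088 = 4395·23 + 3, so 9^61 ≡ 3.

3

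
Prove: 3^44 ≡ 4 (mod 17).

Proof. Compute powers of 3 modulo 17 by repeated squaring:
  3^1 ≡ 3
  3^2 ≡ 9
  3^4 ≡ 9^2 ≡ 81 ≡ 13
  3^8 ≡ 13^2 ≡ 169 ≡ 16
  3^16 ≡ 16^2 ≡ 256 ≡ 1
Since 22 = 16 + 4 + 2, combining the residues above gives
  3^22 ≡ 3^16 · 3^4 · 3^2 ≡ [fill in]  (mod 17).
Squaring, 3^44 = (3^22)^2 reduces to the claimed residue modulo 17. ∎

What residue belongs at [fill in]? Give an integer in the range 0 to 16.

3^16 · 3^4 · 3^2 ≡ 1 · 13 · 9 = 117.
117 mod 17 = 15, so 3^22 ≡ 15 (mod 17).

15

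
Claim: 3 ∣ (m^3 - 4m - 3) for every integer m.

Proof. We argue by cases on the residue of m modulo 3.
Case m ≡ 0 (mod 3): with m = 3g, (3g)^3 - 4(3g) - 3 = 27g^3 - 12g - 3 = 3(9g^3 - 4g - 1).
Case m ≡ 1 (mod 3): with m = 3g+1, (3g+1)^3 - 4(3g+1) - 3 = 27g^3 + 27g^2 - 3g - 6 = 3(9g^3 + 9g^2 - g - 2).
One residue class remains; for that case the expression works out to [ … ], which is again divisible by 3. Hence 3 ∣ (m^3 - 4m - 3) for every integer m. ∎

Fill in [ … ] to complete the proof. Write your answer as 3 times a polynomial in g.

3(9g^3 + 18g^2 + 8g - 1)

The residues treated are {0, 1}, so the missing case is m ≡ 2 (mod 3); write m = 3g+2.
Then (3g+2)^3 - 4(3g+2) - 3 = 27g^3 + 54g^2 + 24g - 3 = 3(9g^3 + 18g^2 + 8g - 1).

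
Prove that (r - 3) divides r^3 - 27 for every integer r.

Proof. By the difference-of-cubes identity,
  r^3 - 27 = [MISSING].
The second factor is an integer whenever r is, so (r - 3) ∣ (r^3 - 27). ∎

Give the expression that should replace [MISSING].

Polynomial division of r^3 - 27 by r - 3 leaves remainder 0 and quotient r^2 + 3r + 9.
Hence r^3 - 27 = (r - 3)(r^2 + 3r + 9).

(r - 3)(r^2 + 3r + 9)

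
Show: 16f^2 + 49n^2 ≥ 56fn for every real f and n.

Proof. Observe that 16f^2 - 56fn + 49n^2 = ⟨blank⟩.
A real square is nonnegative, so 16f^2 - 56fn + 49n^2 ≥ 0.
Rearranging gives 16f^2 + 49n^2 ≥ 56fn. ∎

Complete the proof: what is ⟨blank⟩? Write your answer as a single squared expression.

The leading and trailing coefficients are 4^2 and 7^2, and 56 = 2·4·7, so the trinomial is (4f - 7n)^2.
Hence 16f^2 - 56fn + 49n^2 ≥ 0.

(4f - 7n)^2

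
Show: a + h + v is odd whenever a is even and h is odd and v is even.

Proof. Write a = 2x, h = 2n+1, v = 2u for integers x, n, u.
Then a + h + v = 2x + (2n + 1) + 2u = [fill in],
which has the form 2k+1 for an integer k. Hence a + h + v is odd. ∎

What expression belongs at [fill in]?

2x + (2n + 1) + 2u = 2n + 2u + 2x + 1
= 2(n + u + x) + 1.
Since n + u + x is an integer, the sum is of the form 2k+1 for an integer k.

2(n + u + x) + 1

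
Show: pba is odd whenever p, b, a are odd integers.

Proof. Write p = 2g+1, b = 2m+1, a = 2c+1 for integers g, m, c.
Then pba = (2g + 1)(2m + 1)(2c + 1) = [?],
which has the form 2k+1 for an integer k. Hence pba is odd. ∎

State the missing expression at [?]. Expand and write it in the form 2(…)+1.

2(4cgm + 2cg + 2cm + c + 2gm + g + m) + 1

Expanding: (2g + 1)(2m + 1)(2c + 1) = 8cgm + 4cg + 4cm + 2c + 4gm + 2g + 2m + 1.
Every term except the constant is even, so this is 2(4cgm + 2cg + 2cm + c + 2gm + g + m) + 1,
and 4cgm + 2cg + 2cm + c + 2gm + g + m ∈ ℤ gives the required form.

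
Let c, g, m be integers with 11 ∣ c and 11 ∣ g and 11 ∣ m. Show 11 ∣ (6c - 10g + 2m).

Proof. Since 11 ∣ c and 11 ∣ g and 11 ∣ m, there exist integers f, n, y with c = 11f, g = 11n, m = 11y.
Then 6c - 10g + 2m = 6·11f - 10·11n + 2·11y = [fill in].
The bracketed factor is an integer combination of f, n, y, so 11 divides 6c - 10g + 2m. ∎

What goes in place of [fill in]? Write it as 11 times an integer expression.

11(6f - 10n + 2y)

Pull the common 11 out of every term: 6·11f - 10·11n + 2·11y = 11(6f - 10n + 2y).
6f - 10n + 2y is an integer, which exhibits the divisibility.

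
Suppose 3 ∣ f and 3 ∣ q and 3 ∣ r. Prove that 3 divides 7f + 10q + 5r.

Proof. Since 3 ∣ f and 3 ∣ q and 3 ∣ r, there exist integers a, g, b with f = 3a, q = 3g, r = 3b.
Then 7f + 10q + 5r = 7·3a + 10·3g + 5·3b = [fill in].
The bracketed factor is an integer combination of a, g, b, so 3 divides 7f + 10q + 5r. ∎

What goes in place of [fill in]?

Each term has a factor of 3: 7·3a + 10·3g + 5·3b = 3·(7a + 5b + 10g).
Since 7a + 5b + 10g is an integer, 3 ∣ (7f + 10q + 5r).

3(7a + 5b + 10g)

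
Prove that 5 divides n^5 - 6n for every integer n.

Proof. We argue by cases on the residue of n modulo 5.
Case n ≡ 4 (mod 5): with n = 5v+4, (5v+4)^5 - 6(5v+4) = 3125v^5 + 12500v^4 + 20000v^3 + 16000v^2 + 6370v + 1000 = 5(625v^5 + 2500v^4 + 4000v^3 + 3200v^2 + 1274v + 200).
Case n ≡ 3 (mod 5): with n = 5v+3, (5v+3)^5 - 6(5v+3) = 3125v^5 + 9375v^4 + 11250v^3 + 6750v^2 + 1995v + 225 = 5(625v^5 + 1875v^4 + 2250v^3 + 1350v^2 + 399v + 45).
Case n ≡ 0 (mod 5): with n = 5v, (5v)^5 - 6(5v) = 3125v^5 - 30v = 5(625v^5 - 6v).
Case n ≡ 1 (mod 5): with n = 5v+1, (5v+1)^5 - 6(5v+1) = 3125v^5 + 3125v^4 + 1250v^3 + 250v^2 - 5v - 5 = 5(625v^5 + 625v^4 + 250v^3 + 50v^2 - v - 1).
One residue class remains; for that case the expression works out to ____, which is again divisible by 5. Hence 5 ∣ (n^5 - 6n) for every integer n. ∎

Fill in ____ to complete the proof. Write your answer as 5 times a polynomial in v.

The residues treated are {4, 3, 0, 1}, so the missing case is n ≡ 2 (mod 5); write n = 5v+2.
Then (5v+2)^5 - 6(5v+2) = 3125v^5 + 6250v^4 + 5000v^3 + 2000v^2 + 370v + 20 = 5(625v^5 + 1250v^4 + 1000v^3 + 400v^2 + 74v + 4).

5(625v^5 + 1250v^4 + 1000v^3 + 400v^2 + 74v + 4)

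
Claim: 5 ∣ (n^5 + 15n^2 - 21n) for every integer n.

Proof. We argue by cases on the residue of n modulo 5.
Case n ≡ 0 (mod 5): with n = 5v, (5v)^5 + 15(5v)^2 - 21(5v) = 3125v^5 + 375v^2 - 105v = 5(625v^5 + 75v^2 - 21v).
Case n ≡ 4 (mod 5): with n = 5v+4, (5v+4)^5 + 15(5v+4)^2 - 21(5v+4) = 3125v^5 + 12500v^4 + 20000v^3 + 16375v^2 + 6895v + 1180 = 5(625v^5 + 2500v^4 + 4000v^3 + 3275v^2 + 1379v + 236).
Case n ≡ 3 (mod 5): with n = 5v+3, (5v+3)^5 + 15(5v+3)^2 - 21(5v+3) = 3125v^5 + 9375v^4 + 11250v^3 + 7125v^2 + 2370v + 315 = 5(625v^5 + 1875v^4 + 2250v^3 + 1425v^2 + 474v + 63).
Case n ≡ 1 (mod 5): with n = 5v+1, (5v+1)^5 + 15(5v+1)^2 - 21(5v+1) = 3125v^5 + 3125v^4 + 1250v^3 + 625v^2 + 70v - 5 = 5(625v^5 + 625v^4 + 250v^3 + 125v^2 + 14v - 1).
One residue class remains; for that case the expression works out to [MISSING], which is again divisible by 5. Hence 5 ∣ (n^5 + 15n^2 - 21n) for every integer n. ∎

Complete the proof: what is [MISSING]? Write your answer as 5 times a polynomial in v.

5(625v^5 + 1250v^4 + 1000v^3 + 475v^2 + 119v + 10)

The residues treated are {0, 4, 3, 1}, so the missing case is n ≡ 2 (mod 5); write n = 5v+2.
Then (5v+2)^5 + 15(5v+2)^2 - 21(5v+2) = 3125v^5 + 6250v^4 + 5000v^3 + 2375v^2 + 595v + 50 = 5(625v^5 + 1250v^4 + 1000v^3 + 475v^2 + 119v + 10).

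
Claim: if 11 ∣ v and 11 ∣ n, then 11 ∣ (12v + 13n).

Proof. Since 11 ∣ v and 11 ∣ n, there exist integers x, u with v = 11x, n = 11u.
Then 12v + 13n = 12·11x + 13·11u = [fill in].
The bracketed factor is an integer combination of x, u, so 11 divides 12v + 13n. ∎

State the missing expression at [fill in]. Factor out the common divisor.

11(13u + 12x)

Pull the common 11 out of every term: 12·11x + 13·11u = 11(13u + 12x).
13u + 12x is an integer, which exhibits the divisibility.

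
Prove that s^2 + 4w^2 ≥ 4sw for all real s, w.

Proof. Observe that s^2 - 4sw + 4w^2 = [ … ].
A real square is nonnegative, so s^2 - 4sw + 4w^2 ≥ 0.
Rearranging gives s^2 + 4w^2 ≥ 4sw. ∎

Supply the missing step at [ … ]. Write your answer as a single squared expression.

The leading and trailing coefficients are 1^2 and 2^2, and 4 = 2·1·2, so the trinomial is (s - 2w)^2.
Hence s^2 - 4sw + 4w^2 ≥ 0.

(s - 2w)^2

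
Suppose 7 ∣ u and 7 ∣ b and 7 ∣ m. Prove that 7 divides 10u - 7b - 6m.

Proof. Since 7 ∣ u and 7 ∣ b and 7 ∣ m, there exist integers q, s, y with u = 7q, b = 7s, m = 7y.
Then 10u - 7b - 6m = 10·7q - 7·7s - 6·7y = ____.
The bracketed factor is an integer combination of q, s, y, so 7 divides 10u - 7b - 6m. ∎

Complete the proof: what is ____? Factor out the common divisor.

7(10q - 7s - 6y)

Pull the common 7 out of every term: 10·7q - 7·7s - 6·7y = 7(10q - 7s - 6y).
10q - 7s - 6y is an integer, which exhibits the divisibility.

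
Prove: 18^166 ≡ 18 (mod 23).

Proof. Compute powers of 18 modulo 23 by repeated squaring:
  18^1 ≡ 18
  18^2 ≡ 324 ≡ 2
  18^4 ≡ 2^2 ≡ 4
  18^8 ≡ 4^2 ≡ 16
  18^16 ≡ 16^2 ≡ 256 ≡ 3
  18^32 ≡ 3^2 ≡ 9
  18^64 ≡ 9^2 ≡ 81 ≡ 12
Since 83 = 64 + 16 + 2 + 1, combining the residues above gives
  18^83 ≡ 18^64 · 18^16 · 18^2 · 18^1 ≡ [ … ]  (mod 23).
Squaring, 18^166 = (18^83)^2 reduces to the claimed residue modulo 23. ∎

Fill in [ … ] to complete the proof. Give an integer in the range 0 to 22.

18^64 · 18^16 · 18^2 · 18^1 ≡ 12 · 3 · 2 · 18 = 1296.
1296 mod 23 = 8, so 18^83 ≡ 8 (mod 23).

8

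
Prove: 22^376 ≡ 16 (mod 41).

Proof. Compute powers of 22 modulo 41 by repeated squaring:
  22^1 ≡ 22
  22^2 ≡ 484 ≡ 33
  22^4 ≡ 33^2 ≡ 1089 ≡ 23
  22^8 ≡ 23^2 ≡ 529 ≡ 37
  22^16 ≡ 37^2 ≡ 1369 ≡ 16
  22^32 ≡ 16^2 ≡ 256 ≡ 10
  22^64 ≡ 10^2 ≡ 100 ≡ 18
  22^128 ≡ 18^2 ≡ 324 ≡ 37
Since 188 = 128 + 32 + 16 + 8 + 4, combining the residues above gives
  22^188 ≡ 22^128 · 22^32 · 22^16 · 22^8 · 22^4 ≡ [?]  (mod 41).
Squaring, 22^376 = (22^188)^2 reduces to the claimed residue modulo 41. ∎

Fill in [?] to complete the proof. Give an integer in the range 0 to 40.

Multiply the listed residues: 37 · 10 · 16 · 37 · 23 = 370 → 5920 → 219040 → 5037920.
Reducing modulo 41: 5037920 = 122876·41 + 4, so 22^188 ≡ 4.

4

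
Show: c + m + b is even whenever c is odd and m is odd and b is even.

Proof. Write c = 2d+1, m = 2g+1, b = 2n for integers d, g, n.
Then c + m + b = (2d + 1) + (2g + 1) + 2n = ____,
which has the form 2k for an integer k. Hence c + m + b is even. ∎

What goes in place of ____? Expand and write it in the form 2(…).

2(d + g + n + 1)

(2d + 1) + (2g + 1) + 2n = 2d + 2g + 2n + 2
= 2(d + g + n + 1).
Since d + g + n + 1 is an integer, the sum is of the form 2k for an integer k.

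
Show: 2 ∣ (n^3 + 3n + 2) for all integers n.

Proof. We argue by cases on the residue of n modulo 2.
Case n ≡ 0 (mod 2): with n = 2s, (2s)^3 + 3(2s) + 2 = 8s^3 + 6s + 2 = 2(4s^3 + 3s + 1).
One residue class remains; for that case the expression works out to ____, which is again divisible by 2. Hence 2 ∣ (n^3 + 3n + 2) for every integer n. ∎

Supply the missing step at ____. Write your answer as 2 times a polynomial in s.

The residues treated are {0}, so the missing case is n ≡ 1 (mod 2); write n = 2s+1.
Then (2s+1)^3 + 3(2s+1) + 2 = 8s^3 + 12s^2 + 12s + 6 = 2(4s^3 + 6s^2 + 6s + 3).

2(4s^3 + 6s^2 + 6s + 3)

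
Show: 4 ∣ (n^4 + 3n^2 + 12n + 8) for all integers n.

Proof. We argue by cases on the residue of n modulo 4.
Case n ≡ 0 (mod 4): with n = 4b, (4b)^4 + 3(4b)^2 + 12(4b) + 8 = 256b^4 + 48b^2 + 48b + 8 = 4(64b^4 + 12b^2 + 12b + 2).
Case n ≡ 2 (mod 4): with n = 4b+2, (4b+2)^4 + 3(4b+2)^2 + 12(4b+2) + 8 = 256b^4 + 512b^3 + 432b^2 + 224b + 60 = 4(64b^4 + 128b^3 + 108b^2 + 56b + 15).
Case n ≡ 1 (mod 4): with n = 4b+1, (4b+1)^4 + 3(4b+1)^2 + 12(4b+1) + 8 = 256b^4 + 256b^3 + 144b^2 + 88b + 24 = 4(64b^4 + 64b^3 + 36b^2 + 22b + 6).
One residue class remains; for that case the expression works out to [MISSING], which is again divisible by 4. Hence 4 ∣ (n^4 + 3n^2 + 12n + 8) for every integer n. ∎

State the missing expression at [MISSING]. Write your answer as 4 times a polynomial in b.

4(64b^4 + 192b^3 + 228b^2 + 138b + 38)

The residues treated are {0, 2, 1}, so the missing case is n ≡ 3 (mod 4); write n = 4b+3.
Then (4b+3)^4 + 3(4b+3)^2 + 12(4b+3) + 8 = 256b^4 + 768b^3 + 912b^2 + 552b + 152 = 4(64b^4 + 192b^3 + 228b^2 + 138b + 38).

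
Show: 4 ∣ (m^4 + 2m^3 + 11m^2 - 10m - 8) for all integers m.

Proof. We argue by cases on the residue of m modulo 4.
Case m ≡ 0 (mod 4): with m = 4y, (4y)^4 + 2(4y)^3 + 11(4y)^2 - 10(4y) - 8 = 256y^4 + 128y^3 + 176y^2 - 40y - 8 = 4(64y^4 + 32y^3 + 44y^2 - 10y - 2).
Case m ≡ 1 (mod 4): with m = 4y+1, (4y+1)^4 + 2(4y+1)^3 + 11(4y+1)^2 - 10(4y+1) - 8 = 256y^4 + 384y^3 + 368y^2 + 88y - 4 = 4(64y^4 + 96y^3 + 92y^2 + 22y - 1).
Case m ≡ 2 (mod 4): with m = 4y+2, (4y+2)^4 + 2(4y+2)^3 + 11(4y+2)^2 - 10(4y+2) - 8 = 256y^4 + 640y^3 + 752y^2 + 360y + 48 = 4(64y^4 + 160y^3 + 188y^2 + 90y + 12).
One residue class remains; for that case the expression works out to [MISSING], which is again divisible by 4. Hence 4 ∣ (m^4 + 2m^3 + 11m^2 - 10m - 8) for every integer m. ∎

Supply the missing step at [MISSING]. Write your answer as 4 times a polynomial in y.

The residues treated are {0, 1, 2}, so the missing case is m ≡ 3 (mod 4); write m = 4y+3.
Then (4y+3)^4 + 2(4y+3)^3 + 11(4y+3)^2 - 10(4y+3) - 8 = 256y^4 + 896y^3 + 1328y^2 + 872y + 196 = 4(64y^4 + 224y^3 + 332y^2 + 218y + 49).

4(64y^4 + 224y^3 + 332y^2 + 218y + 49)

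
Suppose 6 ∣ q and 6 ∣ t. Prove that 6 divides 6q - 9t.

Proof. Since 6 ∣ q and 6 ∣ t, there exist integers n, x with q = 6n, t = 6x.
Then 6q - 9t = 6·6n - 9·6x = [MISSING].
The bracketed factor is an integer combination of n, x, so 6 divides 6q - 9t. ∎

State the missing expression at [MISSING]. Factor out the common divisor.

Pull the common 6 out of every term: 6·6n - 9·6x = 6(6n - 9x).
6n - 9x is an integer, which exhibits the divisibility.

6(6n - 9x)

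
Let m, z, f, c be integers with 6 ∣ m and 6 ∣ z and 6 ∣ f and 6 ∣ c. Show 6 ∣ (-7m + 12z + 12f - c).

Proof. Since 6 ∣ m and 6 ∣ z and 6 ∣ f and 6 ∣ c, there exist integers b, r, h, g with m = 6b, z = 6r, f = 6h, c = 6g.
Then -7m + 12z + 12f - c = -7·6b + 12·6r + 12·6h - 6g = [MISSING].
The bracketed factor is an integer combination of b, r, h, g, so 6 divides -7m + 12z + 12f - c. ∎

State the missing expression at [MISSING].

6(-7b - g + 12h + 12r)

Each term has a factor of 6: -7·6b + 12·6r + 12·6h - 6g = 6·(-7b - g + 12h + 12r).
Since -7b - g + 12h + 12r is an integer, 6 ∣ (-7m + 12z + 12f - c).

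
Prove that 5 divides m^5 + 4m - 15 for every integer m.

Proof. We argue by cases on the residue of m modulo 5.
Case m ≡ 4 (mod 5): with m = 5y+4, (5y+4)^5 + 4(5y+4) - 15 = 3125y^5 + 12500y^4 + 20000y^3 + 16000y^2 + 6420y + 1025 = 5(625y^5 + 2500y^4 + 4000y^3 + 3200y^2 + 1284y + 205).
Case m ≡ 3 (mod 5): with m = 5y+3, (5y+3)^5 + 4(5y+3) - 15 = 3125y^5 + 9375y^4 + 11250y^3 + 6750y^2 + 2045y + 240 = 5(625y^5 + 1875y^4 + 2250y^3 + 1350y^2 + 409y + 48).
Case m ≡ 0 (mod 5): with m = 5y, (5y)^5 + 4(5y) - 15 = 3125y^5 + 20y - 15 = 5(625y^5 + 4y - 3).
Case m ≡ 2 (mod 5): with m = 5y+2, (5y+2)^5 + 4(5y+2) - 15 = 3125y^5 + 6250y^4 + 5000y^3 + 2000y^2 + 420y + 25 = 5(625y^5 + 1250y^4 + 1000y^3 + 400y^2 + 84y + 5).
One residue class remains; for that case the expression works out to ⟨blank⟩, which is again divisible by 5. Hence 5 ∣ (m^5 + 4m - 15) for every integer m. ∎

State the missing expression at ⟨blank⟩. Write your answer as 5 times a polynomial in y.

5(625y^5 + 625y^4 + 250y^3 + 50y^2 + 9y - 2)

Only m ≡ 1 (mod 5) is unaccounted for. Put m = 5y+1:
(5y+1)^5 + 4(5y+1) - 15 expands to 3125y^5 + 3125y^4 + 1250y^3 + 250y^2 + 45y - 10,
and factoring out 5 leaves 5(625y^5 + 625y^4 + 250y^3 + 50y^2 + 9y - 2).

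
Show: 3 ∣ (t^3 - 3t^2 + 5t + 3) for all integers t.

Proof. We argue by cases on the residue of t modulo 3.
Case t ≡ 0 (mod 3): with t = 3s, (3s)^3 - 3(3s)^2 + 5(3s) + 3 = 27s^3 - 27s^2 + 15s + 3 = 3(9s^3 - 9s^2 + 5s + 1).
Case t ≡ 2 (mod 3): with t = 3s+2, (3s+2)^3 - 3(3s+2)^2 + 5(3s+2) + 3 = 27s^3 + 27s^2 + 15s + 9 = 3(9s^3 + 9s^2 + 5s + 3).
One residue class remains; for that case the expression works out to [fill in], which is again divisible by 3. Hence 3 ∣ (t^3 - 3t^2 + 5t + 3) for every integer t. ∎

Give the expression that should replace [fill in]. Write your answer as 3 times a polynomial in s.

Only t ≡ 1 (mod 3) is unaccounted for. Put t = 3s+1:
(3s+1)^3 - 3(3s+1)^2 + 5(3s+1) + 3 expands to 27s^3 + 6s + 6,
and factoring out 3 leaves 3(9s^3 + 2s + 2).

3(9s^3 + 2s + 2)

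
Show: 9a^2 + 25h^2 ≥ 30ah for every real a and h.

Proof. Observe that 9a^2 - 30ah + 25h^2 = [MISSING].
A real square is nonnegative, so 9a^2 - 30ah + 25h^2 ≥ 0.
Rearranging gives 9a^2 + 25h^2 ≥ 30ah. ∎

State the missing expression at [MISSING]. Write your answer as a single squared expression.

(3a - 5h)^2

9a^2 - 30ah + 25h^2 is a perfect-square trinomial: the outer terms are (3a)^2 and (5h)^2, and the cross term is -2·3a·5h.
So 9a^2 - 30ah + 25h^2 = (3a - 5h)^2 ≥ 0.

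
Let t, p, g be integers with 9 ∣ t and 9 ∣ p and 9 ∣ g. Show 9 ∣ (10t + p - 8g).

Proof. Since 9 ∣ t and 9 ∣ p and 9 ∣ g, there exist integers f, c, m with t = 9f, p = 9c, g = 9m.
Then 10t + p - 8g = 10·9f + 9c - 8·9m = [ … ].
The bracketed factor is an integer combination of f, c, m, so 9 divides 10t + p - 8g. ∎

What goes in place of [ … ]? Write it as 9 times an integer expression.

Pull the common 9 out of every term: 10·9f + 9c - 8·9m = 9(c + 10f - 8m).
c + 10f - 8m is an integer, which exhibits the divisibility.

9(c + 10f - 8m)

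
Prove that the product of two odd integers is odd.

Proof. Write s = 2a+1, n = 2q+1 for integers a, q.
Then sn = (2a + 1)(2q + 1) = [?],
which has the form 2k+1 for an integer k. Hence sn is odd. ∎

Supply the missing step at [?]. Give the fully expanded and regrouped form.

Expanding: (2a + 1)(2q + 1) = 4aq + 2a + 2q + 1.
Every term except the constant is even, so this is 2(2aq + a + q) + 1,
and 2aq + a + q ∈ ℤ gives the required form.

2(2aq + a + q) + 1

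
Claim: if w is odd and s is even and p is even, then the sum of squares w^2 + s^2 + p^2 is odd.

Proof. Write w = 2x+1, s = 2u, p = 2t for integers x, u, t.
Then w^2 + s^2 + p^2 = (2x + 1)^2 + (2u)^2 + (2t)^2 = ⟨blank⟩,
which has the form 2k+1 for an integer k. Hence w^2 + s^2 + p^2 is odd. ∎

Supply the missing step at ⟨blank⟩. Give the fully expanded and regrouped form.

2(2t^2 + 2u^2 + 2x^2 + 2x) + 1

(2x + 1)^2 + (2u)^2 + (2t)^2 = 4t^2 + 4u^2 + 4x^2 + 4x + 1
= 2(2t^2 + 2u^2 + 2x^2 + 2x) + 1.
Since 2t^2 + 2u^2 + 2x^2 + 2x is an integer, the sum of squares is of the form 2k+1 for an integer k.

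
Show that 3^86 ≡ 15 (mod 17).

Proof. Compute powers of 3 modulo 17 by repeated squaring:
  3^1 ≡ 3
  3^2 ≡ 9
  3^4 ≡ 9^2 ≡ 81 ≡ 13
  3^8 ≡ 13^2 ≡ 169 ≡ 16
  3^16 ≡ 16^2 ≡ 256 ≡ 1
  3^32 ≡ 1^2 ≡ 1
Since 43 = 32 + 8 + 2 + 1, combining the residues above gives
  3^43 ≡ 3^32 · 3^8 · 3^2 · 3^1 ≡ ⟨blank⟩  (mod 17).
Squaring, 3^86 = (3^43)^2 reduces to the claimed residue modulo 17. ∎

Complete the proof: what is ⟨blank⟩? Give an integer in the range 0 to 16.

3^32 · 3^8 · 3^2 · 3^1 ≡ 1 · 16 · 9 · 3 = 432.
432 mod 17 = 7, so 3^43 ≡ 7 (mod 17).

7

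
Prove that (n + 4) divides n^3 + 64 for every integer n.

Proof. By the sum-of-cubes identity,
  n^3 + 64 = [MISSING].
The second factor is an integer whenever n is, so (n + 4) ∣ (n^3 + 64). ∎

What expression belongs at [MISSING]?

(n + 4)(n^2 - 4n + 16)

Polynomial division of n^3 + 64 by n + 4 leaves remainder 0 and quotient n^2 - 4n + 16.
Hence n^3 + 64 = (n + 4)(n^2 - 4n + 16).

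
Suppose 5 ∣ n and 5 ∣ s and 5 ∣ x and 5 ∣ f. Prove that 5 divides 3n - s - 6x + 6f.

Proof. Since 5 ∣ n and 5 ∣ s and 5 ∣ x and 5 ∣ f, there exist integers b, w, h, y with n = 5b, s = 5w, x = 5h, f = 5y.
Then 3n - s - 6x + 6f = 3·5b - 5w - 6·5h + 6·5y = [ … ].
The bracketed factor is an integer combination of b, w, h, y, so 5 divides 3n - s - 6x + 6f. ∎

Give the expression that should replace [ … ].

Each term has a factor of 5: 3·5b - 5w - 6·5h + 6·5y = 5·(3b - 6h - w + 6y).
Since 3b - 6h - w + 6y is an integer, 5 ∣ (3n - s - 6x + 6f).

5(3b - 6h - w + 6y)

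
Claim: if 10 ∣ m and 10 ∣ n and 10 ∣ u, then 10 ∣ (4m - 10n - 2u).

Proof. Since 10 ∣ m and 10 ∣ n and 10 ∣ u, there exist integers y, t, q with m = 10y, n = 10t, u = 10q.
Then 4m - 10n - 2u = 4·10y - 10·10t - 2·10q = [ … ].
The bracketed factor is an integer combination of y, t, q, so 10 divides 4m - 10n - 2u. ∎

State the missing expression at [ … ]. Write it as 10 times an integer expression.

Pull the common 10 out of every term: 4·10y - 10·10t - 2·10q = 10(-2q - 10t + 4y).
-2q - 10t + 4y is an integer, which exhibits the divisibility.

10(-2q - 10t + 4y)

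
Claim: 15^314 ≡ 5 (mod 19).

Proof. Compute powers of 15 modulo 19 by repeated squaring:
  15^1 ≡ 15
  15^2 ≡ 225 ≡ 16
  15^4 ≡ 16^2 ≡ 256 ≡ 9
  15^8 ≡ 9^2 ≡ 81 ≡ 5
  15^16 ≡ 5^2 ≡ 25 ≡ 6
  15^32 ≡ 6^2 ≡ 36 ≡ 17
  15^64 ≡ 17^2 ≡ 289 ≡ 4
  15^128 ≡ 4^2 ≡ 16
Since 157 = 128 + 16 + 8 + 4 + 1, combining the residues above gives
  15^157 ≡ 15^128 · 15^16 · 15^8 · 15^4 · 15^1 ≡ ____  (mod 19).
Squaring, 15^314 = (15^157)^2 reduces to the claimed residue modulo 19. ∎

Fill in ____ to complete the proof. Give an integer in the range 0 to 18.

Multiply the listed residues: 16 · 6 · 5 · 9 · 15 = 96 → 480 → 4320 → 64800.
Reducing modulo 19: 64800 = 3410·19 + 10, so 15^157 ≡ 10.

10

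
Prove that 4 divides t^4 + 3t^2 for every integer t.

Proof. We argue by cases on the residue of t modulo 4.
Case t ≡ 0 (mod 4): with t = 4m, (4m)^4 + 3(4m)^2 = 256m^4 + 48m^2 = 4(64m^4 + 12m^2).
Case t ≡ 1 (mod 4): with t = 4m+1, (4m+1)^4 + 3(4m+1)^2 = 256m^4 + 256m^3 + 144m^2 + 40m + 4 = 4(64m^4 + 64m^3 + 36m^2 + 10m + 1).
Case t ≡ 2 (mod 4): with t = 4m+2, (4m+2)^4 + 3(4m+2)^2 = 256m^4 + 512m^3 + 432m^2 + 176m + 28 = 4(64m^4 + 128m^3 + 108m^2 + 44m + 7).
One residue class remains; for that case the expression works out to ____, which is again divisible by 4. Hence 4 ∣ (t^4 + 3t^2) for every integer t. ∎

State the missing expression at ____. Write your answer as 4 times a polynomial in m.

The residues treated are {0, 1, 2}, so the missing case is t ≡ 3 (mod 4); write t = 4m+3.
Then (4m+3)^4 + 3(4m+3)^2 = 256m^4 + 768m^3 + 912m^2 + 504m + 108 = 4(64m^4 + 192m^3 + 228m^2 + 126m + 27).

4(64m^4 + 192m^3 + 228m^2 + 126m + 27)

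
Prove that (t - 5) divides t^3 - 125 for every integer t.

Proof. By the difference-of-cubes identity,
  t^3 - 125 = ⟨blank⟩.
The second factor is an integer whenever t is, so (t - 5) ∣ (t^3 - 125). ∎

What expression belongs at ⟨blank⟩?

Polynomial division of t^3 - 125 by t - 5 leaves remainder 0 and quotient t^2 + 5t + 25.
Hence t^3 - 125 = (t - 5)(t^2 + 5t + 25).

(t - 5)(t^2 + 5t + 25)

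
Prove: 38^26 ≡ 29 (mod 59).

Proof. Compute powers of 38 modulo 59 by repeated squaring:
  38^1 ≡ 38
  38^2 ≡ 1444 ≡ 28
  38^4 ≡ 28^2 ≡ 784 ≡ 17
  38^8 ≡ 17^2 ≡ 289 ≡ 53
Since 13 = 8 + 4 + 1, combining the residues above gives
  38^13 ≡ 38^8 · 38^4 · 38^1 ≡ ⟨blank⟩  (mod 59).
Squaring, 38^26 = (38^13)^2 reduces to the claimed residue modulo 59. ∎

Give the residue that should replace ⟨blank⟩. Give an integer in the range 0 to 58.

18

Multiply the listed residues: 53 · 17 · 38 = 901 → 34238.
Reducing modulo 59: 34238 = 580·59 + 18, so 38^13 ≡ 18.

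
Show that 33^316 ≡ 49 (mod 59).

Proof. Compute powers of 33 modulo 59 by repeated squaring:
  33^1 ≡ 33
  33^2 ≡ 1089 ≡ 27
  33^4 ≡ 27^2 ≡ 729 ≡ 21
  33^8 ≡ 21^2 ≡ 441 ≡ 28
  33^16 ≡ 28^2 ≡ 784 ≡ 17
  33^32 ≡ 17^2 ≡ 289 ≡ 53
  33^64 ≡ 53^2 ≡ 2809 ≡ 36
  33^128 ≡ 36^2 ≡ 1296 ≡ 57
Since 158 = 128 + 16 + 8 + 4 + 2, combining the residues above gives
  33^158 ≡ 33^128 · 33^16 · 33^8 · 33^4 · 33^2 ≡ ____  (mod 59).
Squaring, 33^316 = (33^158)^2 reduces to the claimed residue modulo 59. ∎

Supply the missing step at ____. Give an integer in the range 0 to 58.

7

33^128 · 33^16 · 33^8 · 33^4 · 33^2 ≡ 57 · 17 · 28 · 21 · 27 = 15383844.
15383844 mod 59 = 7, so 33^158 ≡ 7 (mod 59).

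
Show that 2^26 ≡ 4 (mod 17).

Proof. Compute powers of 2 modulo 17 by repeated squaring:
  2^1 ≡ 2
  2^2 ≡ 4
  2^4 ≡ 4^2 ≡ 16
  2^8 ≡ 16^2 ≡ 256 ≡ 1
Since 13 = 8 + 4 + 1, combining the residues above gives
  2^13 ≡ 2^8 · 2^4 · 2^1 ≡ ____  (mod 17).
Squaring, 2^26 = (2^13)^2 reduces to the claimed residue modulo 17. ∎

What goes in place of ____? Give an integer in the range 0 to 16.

15

2^8 · 2^4 · 2^1 ≡ 1 · 16 · 2 = 32.
32 mod 17 = 15, so 2^13 ≡ 15 (mod 17).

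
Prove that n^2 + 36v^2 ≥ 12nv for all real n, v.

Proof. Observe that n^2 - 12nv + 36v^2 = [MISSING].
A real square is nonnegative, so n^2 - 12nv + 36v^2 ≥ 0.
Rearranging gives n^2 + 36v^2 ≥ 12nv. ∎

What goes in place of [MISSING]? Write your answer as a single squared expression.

n^2 - 12nv + 36v^2 is a perfect-square trinomial: the outer terms are (n)^2 and (6v)^2, and the cross term is -2·n·6v.
So n^2 - 12nv + 36v^2 = (n - 6v)^2 ≥ 0.

(n - 6v)^2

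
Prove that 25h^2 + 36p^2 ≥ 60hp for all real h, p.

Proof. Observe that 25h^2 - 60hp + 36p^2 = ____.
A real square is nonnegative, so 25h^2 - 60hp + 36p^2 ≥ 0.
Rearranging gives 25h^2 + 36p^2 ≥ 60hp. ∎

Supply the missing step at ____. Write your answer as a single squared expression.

(5h - 6p)^2

25h^2 - 60hp + 36p^2 is a perfect-square trinomial: the outer terms are (5h)^2 and (6p)^2, and the cross term is -2·5h·6p.
So 25h^2 - 60hp + 36p^2 = (5h - 6p)^2 ≥ 0.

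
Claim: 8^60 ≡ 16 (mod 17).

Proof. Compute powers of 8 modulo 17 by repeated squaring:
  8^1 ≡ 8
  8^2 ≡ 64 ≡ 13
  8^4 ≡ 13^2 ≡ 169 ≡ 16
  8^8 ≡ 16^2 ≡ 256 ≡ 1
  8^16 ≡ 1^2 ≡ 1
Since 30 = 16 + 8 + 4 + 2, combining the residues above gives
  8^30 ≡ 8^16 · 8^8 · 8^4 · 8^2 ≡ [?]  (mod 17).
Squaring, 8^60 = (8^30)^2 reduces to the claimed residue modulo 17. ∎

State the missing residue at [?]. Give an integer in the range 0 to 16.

4

Multiply the listed residues: 1 · 1 · 16 · 13 = 1 → 16 → 208.
Reducing modulo 17: 208 = 12·17 + 4, so 8^30 ≡ 4.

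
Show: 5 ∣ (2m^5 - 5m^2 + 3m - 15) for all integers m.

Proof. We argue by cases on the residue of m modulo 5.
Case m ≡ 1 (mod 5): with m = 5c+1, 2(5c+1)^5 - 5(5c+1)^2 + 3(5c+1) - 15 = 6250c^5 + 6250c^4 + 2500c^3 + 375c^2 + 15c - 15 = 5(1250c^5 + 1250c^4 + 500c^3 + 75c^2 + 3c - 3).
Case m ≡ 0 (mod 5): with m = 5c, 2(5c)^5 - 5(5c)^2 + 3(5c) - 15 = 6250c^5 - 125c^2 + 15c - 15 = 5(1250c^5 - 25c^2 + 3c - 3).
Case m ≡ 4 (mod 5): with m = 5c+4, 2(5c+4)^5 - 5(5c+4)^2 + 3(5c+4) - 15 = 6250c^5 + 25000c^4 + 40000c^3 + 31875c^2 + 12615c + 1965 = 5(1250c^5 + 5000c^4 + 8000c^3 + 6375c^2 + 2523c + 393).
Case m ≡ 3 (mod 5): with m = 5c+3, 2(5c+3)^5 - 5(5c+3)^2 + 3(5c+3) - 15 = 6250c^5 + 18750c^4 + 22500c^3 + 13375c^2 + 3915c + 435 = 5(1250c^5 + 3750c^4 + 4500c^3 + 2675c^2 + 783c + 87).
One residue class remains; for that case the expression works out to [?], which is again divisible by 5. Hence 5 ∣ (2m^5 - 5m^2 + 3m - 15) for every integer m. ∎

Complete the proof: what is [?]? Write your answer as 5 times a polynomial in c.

5(1250c^5 + 2500c^4 + 2000c^3 + 775c^2 + 143c + 7)

The residues treated are {1, 0, 4, 3}, so the missing case is m ≡ 2 (mod 5); write m = 5c+2.
Then 2(5c+2)^5 - 5(5c+2)^2 + 3(5c+2) - 15 = 6250c^5 + 12500c^4 + 10000c^3 + 3875c^2 + 715c + 35 = 5(1250c^5 + 2500c^4 + 2000c^3 + 775c^2 + 143c + 7).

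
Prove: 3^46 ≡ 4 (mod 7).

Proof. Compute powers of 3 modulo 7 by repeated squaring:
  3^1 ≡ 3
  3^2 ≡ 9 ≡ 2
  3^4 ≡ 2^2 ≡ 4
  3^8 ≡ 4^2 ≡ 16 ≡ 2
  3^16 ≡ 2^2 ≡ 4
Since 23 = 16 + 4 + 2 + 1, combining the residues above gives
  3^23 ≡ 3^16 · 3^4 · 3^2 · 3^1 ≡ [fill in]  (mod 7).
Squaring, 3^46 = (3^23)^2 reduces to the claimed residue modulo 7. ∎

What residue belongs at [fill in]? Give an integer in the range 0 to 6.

3^16 · 3^4 · 3^2 · 3^1 ≡ 4 · 4 · 2 · 3 = 96.
96 mod 7 = 5, so 3^23 ≡ 5 (mod 7).

5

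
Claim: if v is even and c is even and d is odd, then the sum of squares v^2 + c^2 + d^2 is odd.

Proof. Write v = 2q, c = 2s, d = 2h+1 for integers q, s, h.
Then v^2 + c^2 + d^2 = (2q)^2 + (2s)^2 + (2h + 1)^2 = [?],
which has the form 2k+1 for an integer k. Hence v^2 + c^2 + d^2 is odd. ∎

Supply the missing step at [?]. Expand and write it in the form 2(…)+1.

(2q)^2 + (2s)^2 + (2h + 1)^2 = 4h^2 + 4h + 4q^2 + 4s^2 + 1
= 2(2h^2 + 2h + 2q^2 + 2s^2) + 1.
Since 2h^2 + 2h + 2q^2 + 2s^2 is an integer, the sum of squares is of the form 2k+1 for an integer k.

2(2h^2 + 2h + 2q^2 + 2s^2) + 1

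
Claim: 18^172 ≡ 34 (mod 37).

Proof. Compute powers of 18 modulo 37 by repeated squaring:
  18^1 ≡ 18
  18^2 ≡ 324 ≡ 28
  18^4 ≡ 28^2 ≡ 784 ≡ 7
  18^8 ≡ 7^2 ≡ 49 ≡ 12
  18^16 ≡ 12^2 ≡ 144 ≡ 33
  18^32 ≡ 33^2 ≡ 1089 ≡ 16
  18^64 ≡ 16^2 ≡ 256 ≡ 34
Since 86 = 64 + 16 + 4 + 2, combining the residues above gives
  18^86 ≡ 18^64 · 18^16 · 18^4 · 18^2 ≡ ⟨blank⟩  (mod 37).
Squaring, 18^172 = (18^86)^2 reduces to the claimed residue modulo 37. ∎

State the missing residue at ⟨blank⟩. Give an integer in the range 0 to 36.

21

18^64 · 18^16 · 18^4 · 18^2 ≡ 34 · 33 · 7 · 28 = 219912.
219912 mod 37 = 21, so 18^86 ≡ 21 (mod 37).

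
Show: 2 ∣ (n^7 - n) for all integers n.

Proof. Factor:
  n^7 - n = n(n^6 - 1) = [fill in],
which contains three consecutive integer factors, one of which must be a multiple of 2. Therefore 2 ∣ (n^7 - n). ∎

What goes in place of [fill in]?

n^6 - 1 = (n^2 - 1)(n^4 + n^2 + 1), and n^2 - 1 = (n-1)(n+1).
So n(n^6 - 1) = (n - 1)n(n + 1)(n^4 + n^2 + 1).

(n - 1)n(n + 1)(n^4 + n^2 + 1)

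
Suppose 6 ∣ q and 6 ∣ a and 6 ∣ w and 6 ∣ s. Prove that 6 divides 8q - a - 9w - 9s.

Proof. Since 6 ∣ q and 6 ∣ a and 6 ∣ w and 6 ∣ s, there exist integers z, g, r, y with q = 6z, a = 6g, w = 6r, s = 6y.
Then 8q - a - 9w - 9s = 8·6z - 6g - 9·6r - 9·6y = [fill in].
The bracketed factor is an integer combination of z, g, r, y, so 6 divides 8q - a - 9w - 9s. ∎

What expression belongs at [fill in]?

Each term has a factor of 6: 8·6z - 6g - 9·6r - 9·6y = 6·(-g - 9r - 9y + 8z).
Since -g - 9r - 9y + 8z is an integer, 6 ∣ (8q - a - 9w - 9s).

6(-g - 9r - 9y + 8z)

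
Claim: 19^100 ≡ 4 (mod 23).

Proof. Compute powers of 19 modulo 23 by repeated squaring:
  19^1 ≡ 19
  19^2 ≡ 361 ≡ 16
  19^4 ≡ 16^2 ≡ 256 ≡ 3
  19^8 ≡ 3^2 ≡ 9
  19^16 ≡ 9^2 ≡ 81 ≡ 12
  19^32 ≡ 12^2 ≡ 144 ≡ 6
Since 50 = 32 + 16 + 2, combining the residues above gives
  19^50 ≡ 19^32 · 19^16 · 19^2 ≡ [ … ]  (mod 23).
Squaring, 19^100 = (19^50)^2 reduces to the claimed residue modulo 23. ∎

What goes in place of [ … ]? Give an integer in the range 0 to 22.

2

Multiply the listed residues: 6 · 12 · 16 = 72 → 1152.
Reducing modulo 23: 1152 = 50·23 + 2, so 19^50 ≡ 2.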